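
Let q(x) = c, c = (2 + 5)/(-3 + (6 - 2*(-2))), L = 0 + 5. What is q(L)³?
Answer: 1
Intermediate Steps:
L = 5
c = 1 (c = 7/(-3 + (6 + 4)) = 7/(-3 + 10) = 7/7 = 7*(⅐) = 1)
q(x) = 1
q(L)³ = 1³ = 1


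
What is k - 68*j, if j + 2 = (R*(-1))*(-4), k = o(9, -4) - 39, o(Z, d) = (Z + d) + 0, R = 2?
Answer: -442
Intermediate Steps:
o(Z, d) = Z + d
k = -34 (k = (9 - 4) - 39 = 5 - 39 = -34)
j = 6 (j = -2 + (2*(-1))*(-4) = -2 - 2*(-4) = -2 + 8 = 6)
k - 68*j = -34 - 68*6 = -34 - 408 = -442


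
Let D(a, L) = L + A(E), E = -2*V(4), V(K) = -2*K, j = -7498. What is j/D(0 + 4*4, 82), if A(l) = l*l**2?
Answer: -3749/2089 ≈ -1.7946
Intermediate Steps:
E = 16 (E = -(-4)*4 = -2*(-8) = 16)
A(l) = l**3
D(a, L) = 4096 + L (D(a, L) = L + 16**3 = L + 4096 = 4096 + L)
j/D(0 + 4*4, 82) = -7498/(4096 + 82) = -7498/4178 = -7498*1/4178 = -3749/2089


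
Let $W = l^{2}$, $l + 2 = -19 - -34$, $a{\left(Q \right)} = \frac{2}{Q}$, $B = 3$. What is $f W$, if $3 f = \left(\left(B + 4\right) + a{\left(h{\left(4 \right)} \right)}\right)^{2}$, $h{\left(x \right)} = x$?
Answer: $\frac{12675}{4} \approx 3168.8$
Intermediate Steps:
$l = 13$ ($l = -2 - -15 = -2 + \left(-19 + 34\right) = -2 + 15 = 13$)
$f = \frac{75}{4}$ ($f = \frac{\left(\left(3 + 4\right) + \frac{2}{4}\right)^{2}}{3} = \frac{\left(7 + 2 \cdot \frac{1}{4}\right)^{2}}{3} = \frac{\left(7 + \frac{1}{2}\right)^{2}}{3} = \frac{\left(\frac{15}{2}\right)^{2}}{3} = \frac{1}{3} \cdot \frac{225}{4} = \frac{75}{4} \approx 18.75$)
$W = 169$ ($W = 13^{2} = 169$)
$f W = \frac{75}{4} \cdot 169 = \frac{12675}{4}$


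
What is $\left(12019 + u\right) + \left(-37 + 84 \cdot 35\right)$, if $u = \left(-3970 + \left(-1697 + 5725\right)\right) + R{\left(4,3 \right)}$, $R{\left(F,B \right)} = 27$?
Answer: $15007$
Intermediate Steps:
$u = 85$ ($u = \left(-3970 + \left(-1697 + 5725\right)\right) + 27 = \left(-3970 + 4028\right) + 27 = 58 + 27 = 85$)
$\left(12019 + u\right) + \left(-37 + 84 \cdot 35\right) = \left(12019 + 85\right) + \left(-37 + 84 \cdot 35\right) = 12104 + \left(-37 + 2940\right) = 12104 + 2903 = 15007$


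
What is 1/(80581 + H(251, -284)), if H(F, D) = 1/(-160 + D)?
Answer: 444/35777963 ≈ 1.2410e-5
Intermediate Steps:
1/(80581 + H(251, -284)) = 1/(80581 + 1/(-160 - 284)) = 1/(80581 + 1/(-444)) = 1/(80581 - 1/444) = 1/(35777963/444) = 444/35777963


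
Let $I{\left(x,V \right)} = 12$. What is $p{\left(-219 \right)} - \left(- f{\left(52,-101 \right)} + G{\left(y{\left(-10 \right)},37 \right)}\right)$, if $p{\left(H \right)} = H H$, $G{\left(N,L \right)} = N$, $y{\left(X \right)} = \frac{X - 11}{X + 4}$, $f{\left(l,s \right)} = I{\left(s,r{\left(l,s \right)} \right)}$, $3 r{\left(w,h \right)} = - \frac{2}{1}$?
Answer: $\frac{95939}{2} \approx 47970.0$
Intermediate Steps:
$r{\left(w,h \right)} = - \frac{2}{3}$ ($r{\left(w,h \right)} = \frac{\left(-2\right) 1^{-1}}{3} = \frac{\left(-2\right) 1}{3} = \frac{1}{3} \left(-2\right) = - \frac{2}{3}$)
$f{\left(l,s \right)} = 12$
$y{\left(X \right)} = \frac{-11 + X}{4 + X}$
$p{\left(H \right)} = H^{2}$
$p{\left(-219 \right)} - \left(- f{\left(52,-101 \right)} + G{\left(y{\left(-10 \right)},37 \right)}\right) = \left(-219\right)^{2} + \left(12 - \frac{-11 - 10}{4 - 10}\right) = 47961 + \left(12 - \frac{1}{-6} \left(-21\right)\right) = 47961 + \left(12 - \left(- \frac{1}{6}\right) \left(-21\right)\right) = 47961 + \left(12 - \frac{7}{2}\right) = 47961 + \frac{17}{2} = \frac{95939}{2}$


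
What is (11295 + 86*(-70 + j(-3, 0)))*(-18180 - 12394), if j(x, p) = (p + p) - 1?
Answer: -158648486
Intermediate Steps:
j(x, p) = -1 + 2*p (j(x, p) = 2*p - 1 = -1 + 2*p)
(11295 + 86*(-70 + j(-3, 0)))*(-18180 - 12394) = (11295 + 86*(-70 + (-1 + 2*0)))*(-18180 - 12394) = (11295 + 86*(-70 + (-1 + 0)))*(-30574) = (11295 + 86*(-70 - 1))*(-30574) = (11295 + 86*(-71))*(-30574) = (11295 - 6106)*(-30574) = 5189*(-30574) = -158648486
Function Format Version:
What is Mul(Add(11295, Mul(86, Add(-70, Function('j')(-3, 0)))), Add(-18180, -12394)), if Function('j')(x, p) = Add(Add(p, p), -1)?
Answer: -158648486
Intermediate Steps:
Function('j')(x, p) = Add(-1, Mul(2, p)) (Function('j')(x, p) = Add(Mul(2, p), -1) = Add(-1, Mul(2, p)))
Mul(Add(11295, Mul(86, Add(-70, Function('j')(-3, 0)))), Add(-18180, -12394)) = Mul(Add(11295, Mul(86, Add(-70, Add(-1, Mul(2, 0))))), Add(-18180, -12394)) = Mul(Add(11295, Mul(86, Add(-70, Add(-1, 0)))), -30574) = Mul(Add(11295, Mul(86, Add(-70, -1))), -30574) = Mul(Add(11295, Mul(86, -71)), -30574) = Mul(Add(11295, -6106), -30574) = Mul(5189, -30574) = -158648486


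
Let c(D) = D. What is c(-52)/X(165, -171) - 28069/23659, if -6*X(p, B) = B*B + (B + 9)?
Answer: -269612281/229326687 ≈ -1.1757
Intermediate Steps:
X(p, B) = -3/2 - B/6 - B**2/6 (X(p, B) = -(B*B + (B + 9))/6 = -(B**2 + (9 + B))/6 = -(9 + B + B**2)/6 = -3/2 - B/6 - B**2/6)
c(-52)/X(165, -171) - 28069/23659 = -52/(-3/2 - 1/6*(-171) - 1/6*(-171)**2) - 28069/23659 = -52/(-3/2 + 57/2 - 1/6*29241) - 28069*1/23659 = -52/(-3/2 + 57/2 - 9747/2) - 28069/23659 = -52/(-9693/2) - 28069/23659 = -52*(-2/9693) - 28069/23659 = 104/9693 - 28069/23659 = -269612281/229326687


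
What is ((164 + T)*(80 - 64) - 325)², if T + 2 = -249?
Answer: 2948089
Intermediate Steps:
T = -251 (T = -2 - 249 = -251)
((164 + T)*(80 - 64) - 325)² = ((164 - 251)*(80 - 64) - 325)² = (-87*16 - 325)² = (-1392 - 325)² = (-1717)² = 2948089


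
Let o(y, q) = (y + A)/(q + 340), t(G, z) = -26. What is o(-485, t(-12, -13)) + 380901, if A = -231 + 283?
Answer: 119602481/314 ≈ 3.8090e+5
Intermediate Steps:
A = 52
o(y, q) = (52 + y)/(340 + q) (o(y, q) = (y + 52)/(q + 340) = (52 + y)/(340 + q))
o(-485, t(-12, -13)) + 380901 = (52 - 485)/(340 - 26) + 380901 = -433/314 + 380901 = 119602481/314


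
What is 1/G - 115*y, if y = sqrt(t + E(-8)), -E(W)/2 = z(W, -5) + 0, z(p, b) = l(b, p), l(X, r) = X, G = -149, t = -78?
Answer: -1/149 - 230*I*sqrt(17) ≈ -0.0067114 - 948.31*I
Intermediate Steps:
z(p, b) = b
E(W) = 10 (E(W) = -2*(-5 + 0) = -2*(-5) = 10)
y = 2*I*sqrt(17) (y = sqrt(-78 + 10) = sqrt(-68) = 2*I*sqrt(17) ≈ 8.2462*I)
1/G - 115*y = 1/(-149) - 230*I*sqrt(17) = -1/149 - 230*I*sqrt(17)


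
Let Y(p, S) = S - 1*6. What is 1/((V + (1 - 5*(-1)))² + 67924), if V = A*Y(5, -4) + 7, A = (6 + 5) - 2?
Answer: 1/73853 ≈ 1.3540e-5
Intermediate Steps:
A = 9 (A = 11 - 2 = 9)
Y(p, S) = -6 + S (Y(p, S) = S - 6 = -6 + S)
V = -83 (V = 9*(-6 - 4) + 7 = 9*(-10) + 7 = -90 + 7 = -83)
1/((V + (1 - 5*(-1)))² + 67924) = 1/((-83 + (1 - 5*(-1)))² + 67924) = 1/((-83 + (1 + 5))² + 67924) = 1/((-83 + 6)² + 67924) = 1/((-77)² + 67924) = 1/(5929 + 67924) = 1/73853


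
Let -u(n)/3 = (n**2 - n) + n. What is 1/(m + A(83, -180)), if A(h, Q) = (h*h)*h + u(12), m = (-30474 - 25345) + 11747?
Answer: 1/527283 ≈ 1.8965e-6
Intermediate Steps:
u(n) = -3*n**2 (u(n) = -3*((n**2 - n) + n) = -3*n**2)
m = -44072 (m = -55819 + 11747 = -44072)
A(h, Q) = -432 + h**3 (A(h, Q) = (h*h)*h - 3*12**2 = h**2*h - 3*144 = h**3 - 432 = -432 + h**3)
1/(m + A(83, -180)) = 1/(-44072 + (-432 + 83**3)) = 1/(-44072 + (-432 + 571787)) = 1/(-44072 + 571355) = 1/527283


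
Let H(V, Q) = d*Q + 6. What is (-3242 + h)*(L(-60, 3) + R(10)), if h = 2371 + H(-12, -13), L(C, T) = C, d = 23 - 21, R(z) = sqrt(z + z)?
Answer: 53460 - 1782*sqrt(5) ≈ 49475.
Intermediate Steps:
R(z) = sqrt(2)*sqrt(z) (R(z) = sqrt(2*z) = sqrt(2)*sqrt(z))
d = 2
H(V, Q) = 6 + 2*Q (H(V, Q) = 2*Q + 6 = 6 + 2*Q)
h = 2351 (h = 2371 + (6 + 2*(-13)) = 2371 + (6 - 26) = 2371 - 20 = 2351)
(-3242 + h)*(L(-60, 3) + R(10)) = (-3242 + 2351)*(-60 + sqrt(2)*sqrt(10)) = -891*(-60 + 2*sqrt(5)) = 53460 - 1782*sqrt(5)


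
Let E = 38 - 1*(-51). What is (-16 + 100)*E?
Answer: 7476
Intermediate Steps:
E = 89 (E = 38 + 51 = 89)
(-16 + 100)*E = (-16 + 100)*89 = 84*89 = 7476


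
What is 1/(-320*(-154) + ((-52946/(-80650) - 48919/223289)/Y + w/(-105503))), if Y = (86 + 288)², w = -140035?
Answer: 73738607431889950/3633936448334505761083 ≈ 2.0292e-5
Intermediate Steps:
Y = 139876 (Y = 374² = 139876)
1/(-320*(-154) + ((-52946/(-80650) - 48919/223289)/Y + w/(-105503))) = 1/(-320*(-154) + ((-52946/(-80650) - 48919/223289)/139876 - 140035/(-105503))) = 1/(49280 + ((-52946*(-1/80650) - 48919*1/223289)*(1/139876) - 140035*(-1/105503))) = 1/(49280 + ((26473/40325 - 923/4213)*(1/139876) + 140035/105503)) = 1/(49280 + ((74310774/169889225)*(1/139876) + 140035/105503)) = 1/(49280 + (2185611/698924271650 + 140035/105503)) = 1/(49280 + 97874090969025083/73738607431889950) = 1/(3633936448334505761083/73738607431889950) = 73738607431889950/3633936448334505761083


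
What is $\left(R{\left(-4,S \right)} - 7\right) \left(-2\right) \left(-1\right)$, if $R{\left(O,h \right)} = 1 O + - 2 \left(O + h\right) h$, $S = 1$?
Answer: $-10$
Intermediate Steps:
$R{\left(O,h \right)} = O + h \left(- 2 O - 2 h\right)$ ($R{\left(O,h \right)} = O + \left(- 2 O - 2 h\right) h = O + h \left(- 2 O - 2 h\right)$)
$\left(R{\left(-4,S \right)} - 7\right) \left(-2\right) \left(-1\right) = \left(\left(-4 - 2 \cdot 1^{2} - \left(-8\right) 1\right) - 7\right) \left(-2\right) \left(-1\right) = \left(\left(-4 - 2 + 8\right) - 7\right) \left(-2\right) \left(-1\right) = \left(2 - 7\right) \left(-2\right) \left(-1\right) = \left(-5\right) \left(-2\right) \left(-1\right) = 10 \left(-1\right) = -10$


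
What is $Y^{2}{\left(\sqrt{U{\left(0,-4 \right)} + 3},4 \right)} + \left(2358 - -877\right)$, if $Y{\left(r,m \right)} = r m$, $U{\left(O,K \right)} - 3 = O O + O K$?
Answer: $3331$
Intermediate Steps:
$U{\left(O,K \right)} = 3 + O^{2} + K O$ ($U{\left(O,K \right)} = 3 + \left(O O + O K\right) = 3 + \left(O^{2} + K O\right) = 3 + O^{2} + K O$)
$Y{\left(r,m \right)} = m r$
$Y^{2}{\left(\sqrt{U{\left(0,-4 \right)} + 3},4 \right)} + \left(2358 - -877\right) = \left(4 \sqrt{\left(3 + 0^{2} - 0\right) + 3}\right)^{2} + \left(2358 - -877\right) = \left(4 \sqrt{\left(3 + 0 + 0\right) + 3}\right)^{2} + \left(2358 + 877\right) = \left(4 \sqrt{3 + 3}\right)^{2} + 3235 = \left(4 \sqrt{6}\right)^{2} + 3235 = 96 + 3235 = 3331$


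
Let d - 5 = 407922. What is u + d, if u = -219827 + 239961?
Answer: 428061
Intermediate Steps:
d = 407927 (d = 5 + 407922 = 407927)
u = 20134
u + d = 20134 + 407927 = 428061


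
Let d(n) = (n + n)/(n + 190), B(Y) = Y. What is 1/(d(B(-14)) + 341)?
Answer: 44/14997 ≈ 0.0029339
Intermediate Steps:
d(n) = 2*n/(190 + n) (d(n) = (2*n)/(190 + n) = 2*n/(190 + n))
1/(d(B(-14)) + 341) = 1/(2*(-14)/(190 - 14) + 341) = 1/(2*(-14)/176 + 341) = 1/(2*(-14)*(1/176) + 341) = 1/(-7/44 + 341) = 1/(14997/44) = 44/14997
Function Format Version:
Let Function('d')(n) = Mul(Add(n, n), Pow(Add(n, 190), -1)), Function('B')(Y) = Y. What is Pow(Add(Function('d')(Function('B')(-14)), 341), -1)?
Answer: Rational(44, 14997) ≈ 0.0029339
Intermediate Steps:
Function('d')(n) = Mul(2, n, Pow(Add(190, n), -1)) (Function('d')(n) = Mul(Mul(2, n), Pow(Add(190, n), -1)) = Mul(2, n, Pow(Add(190, n), -1)))
Pow(Add(Function('d')(Function('B')(-14)), 341), -1) = Pow(Add(Mul(2, -14, Pow(Add(190, -14), -1)), 341), -1) = Pow(Add(Mul(2, -14, Pow(176, -1)), 341), -1) = Pow(Add(Mul(2, -14, Rational(1, 176)), 341), -1) = Pow(Add(Rational(-7, 44), 341), -1) = Pow(Rational(14997, 44), -1) = Rational(44, 14997)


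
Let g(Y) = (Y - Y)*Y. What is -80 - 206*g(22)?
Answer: -80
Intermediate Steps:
g(Y) = 0 (g(Y) = 0*Y = 0)
-80 - 206*g(22) = -80 - 206*0 = -80 + 0 = -80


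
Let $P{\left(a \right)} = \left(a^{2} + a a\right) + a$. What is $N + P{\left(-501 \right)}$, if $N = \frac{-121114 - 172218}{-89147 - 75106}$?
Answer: $\frac{82373337085}{164253} \approx 5.015 \cdot 10^{5}$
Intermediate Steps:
$N = \frac{293332}{164253}$ ($N = - \frac{293332}{-164253} = \left(-293332\right) \left(- \frac{1}{164253}\right) = \frac{293332}{164253} \approx 1.7859$)
$P{\left(a \right)} = a + 2 a^{2}$ ($P{\left(a \right)} = \left(a^{2} + a^{2}\right) + a = 2 a^{2} + a = a + 2 a^{2}$)
$N + P{\left(-501 \right)} = \frac{293332}{164253} - 501 \left(1 + 2 \left(-501\right)\right) = \frac{293332}{164253} - 501 \left(1 - 1002\right) = \frac{293332}{164253} - -501501 = \frac{293332}{164253} + 501501 = \frac{82373337085}{164253}$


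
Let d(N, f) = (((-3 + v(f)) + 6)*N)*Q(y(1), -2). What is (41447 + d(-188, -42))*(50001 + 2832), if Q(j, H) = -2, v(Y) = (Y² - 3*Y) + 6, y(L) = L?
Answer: 39913799343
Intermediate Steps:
v(Y) = 6 + Y² - 3*Y
d(N, f) = -2*N*(9 + f² - 3*f) (d(N, f) = (((-3 + (6 + f² - 3*f)) + 6)*N)*(-2) = (((3 + f² - 3*f) + 6)*N)*(-2) = ((9 + f² - 3*f)*N)*(-2) = (N*(9 + f² - 3*f))*(-2) = -2*N*(9 + f² - 3*f))
(41447 + d(-188, -42))*(50001 + 2832) = (41447 + 2*(-188)*(-9 - 1*(-42)² + 3*(-42)))*(50001 + 2832) = (41447 + 2*(-188)*(-9 - 1*1764 - 126))*52833 = (41447 + 2*(-188)*(-9 - 1764 - 126))*52833 = (41447 + 2*(-188)*(-1899))*52833 = (41447 + 714024)*52833 = 755471*52833 = 39913799343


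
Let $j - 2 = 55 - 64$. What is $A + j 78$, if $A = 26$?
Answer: $-520$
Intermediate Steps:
$j = -7$ ($j = 2 + \left(55 - 64\right) = 2 - 9 = -7$)
$A + j 78 = 26 - 546 = -520$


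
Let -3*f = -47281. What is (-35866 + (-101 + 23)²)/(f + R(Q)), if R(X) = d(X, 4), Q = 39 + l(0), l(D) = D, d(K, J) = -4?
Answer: -89346/47269 ≈ -1.8902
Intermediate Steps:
f = 47281/3 (f = -⅓*(-47281) = 47281/3 ≈ 15760.)
Q = 39 (Q = 39 + 0 = 39)
R(X) = -4
(-35866 + (-101 + 23)²)/(f + R(Q)) = (-35866 + (-101 + 23)²)/(47281/3 - 4) = (-35866 + (-78)²)/(47269/3) = (-35866 + 6084)*(3/47269) = -29782*3/47269 = -89346/47269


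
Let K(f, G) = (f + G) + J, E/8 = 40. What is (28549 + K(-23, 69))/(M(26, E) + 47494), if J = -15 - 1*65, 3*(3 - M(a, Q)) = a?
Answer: 17109/28493 ≈ 0.60046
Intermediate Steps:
E = 320 (E = 8*40 = 320)
M(a, Q) = 3 - a/3
J = -80 (J = -15 - 65 = -80)
K(f, G) = -80 + G + f (K(f, G) = (f + G) - 80 = (G + f) - 80 = -80 + G + f)
(28549 + K(-23, 69))/(M(26, E) + 47494) = (28549 + (-80 + 69 - 23))/((3 - 1/3*26) + 47494) = (28549 - 34)/((3 - 26/3) + 47494) = 28515/(-17/3 + 47494) = 28515/(142465/3) = 28515*(3/142465) = 17109/28493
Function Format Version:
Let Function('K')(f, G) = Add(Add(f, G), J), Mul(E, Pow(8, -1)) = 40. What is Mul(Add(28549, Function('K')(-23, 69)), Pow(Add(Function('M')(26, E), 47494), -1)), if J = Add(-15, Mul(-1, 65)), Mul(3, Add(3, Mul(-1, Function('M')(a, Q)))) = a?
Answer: Rational(17109, 28493) ≈ 0.60046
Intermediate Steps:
E = 320 (E = Mul(8, 40) = 320)
Function('M')(a, Q) = Add(3, Mul(Rational(-1, 3), a))
J = -80 (J = Add(-15, -65) = -80)
Function('K')(f, G) = Add(-80, G, f) (Function('K')(f, G) = Add(Add(f, G), -80) = Add(Add(G, f), -80) = Add(-80, G, f))
Mul(Add(28549, Function('K')(-23, 69)), Pow(Add(Function('M')(26, E), 47494), -1)) = Mul(Add(28549, Add(-80, 69, -23)), Pow(Add(Add(3, Mul(Rational(-1, 3), 26)), 47494), -1)) = Mul(Add(28549, -34), Pow(Add(Add(3, Rational(-26, 3)), 47494), -1)) = Mul(28515, Pow(Add(Rational(-17, 3), 47494), -1)) = Mul(28515, Pow(Rational(142465, 3), -1)) = Mul(28515, Rational(3, 142465)) = Rational(17109, 28493)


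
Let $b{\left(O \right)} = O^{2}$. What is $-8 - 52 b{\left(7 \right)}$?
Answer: $-2556$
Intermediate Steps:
$-8 - 52 b{\left(7 \right)} = -8 - 52 \cdot 7^{2} = -8 - 2548 = -2556$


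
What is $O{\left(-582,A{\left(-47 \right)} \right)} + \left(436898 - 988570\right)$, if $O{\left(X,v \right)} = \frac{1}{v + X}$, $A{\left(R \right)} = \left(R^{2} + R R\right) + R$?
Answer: $- \frac{2090285207}{3789} \approx -5.5167 \cdot 10^{5}$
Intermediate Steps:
$A{\left(R \right)} = R + 2 R^{2}$ ($A{\left(R \right)} = \left(R^{2} + R^{2}\right) + R = 2 R^{2} + R = R + 2 R^{2}$)
$O{\left(X,v \right)} = \frac{1}{X + v}$
$O{\left(-582,A{\left(-47 \right)} \right)} + \left(436898 - 988570\right) = \frac{1}{-582 - 47 \left(1 + 2 \left(-47\right)\right)} + \left(436898 - 988570\right) = \frac{1}{-582 - 47 \left(1 - 94\right)} + \left(436898 - 988570\right) = \frac{1}{-582 - -4371} - 551672 = \frac{1}{-582 + 4371} - 551672 = \frac{1}{3789} - 551672 = - \frac{2090285207}{3789}$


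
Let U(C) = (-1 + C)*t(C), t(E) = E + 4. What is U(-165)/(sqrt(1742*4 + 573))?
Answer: 26726*sqrt(7541)/7541 ≈ 307.77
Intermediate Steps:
t(E) = 4 + E
U(C) = (-1 + C)*(4 + C)
U(-165)/(sqrt(1742*4 + 573)) = ((-1 - 165)*(4 - 165))/(sqrt(1742*4 + 573)) = (-166*(-161))/(sqrt(6968 + 573)) = 26726/(sqrt(7541)) = 26726*(sqrt(7541)/7541) = 26726*sqrt(7541)/7541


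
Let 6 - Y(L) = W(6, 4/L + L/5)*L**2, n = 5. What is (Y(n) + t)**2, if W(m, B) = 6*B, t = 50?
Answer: 45796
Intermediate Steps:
Y(L) = 6 - L**2*(24/L + 6*L/5) (Y(L) = 6 - 6*(4/L + L/5)*L**2 = 6 - (24/L + 6*L/5)*L**2 = 6 - L**2*(24/L + 6*L/5))
(Y(n) + t)**2 = ((6 - 6/5*5*(20 + 5**2)) + 50)**2 = ((6 - 6/5*5*(20 + 25)) + 50)**2 = ((6 - 6/5*5*45) + 50)**2 = ((6 - 270) + 50)**2 = (-264 + 50)**2 = (-214)**2 = 45796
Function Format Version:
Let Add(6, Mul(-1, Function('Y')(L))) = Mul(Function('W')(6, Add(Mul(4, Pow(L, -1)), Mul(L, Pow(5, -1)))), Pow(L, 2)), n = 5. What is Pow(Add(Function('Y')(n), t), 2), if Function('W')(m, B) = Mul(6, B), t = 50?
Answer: 45796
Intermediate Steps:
Function('Y')(L) = Add(6, Mul(-1, Pow(L, 2), Add(Mul(24, Pow(L, -1)), Mul(Rational(6, 5), L)))) (Function('Y')(L) = Add(6, Mul(-1, Mul(Mul(6, Add(Mul(4, Pow(L, -1)), Mul(L, Pow(5, -1)))), Pow(L, 2)))) = Add(6, Mul(-1, Mul(Mul(6, Add(Mul(4, Pow(L, -1)), Mul(L, Rational(1, 5)))), Pow(L, 2)))) = Add(6, Mul(-1, Mul(Mul(6, Add(Mul(4, Pow(L, -1)), Mul(Rational(1, 5), L))), Pow(L, 2)))) = Add(6, Mul(-1, Mul(Add(Mul(24, Pow(L, -1)), Mul(Rational(6, 5), L)), Pow(L, 2)))) = Add(6, Mul(-1, Mul(Pow(L, 2), Add(Mul(24, Pow(L, -1)), Mul(Rational(6, 5), L))))) = Add(6, Mul(-1, Pow(L, 2), Add(Mul(24, Pow(L, -1)), Mul(Rational(6, 5), L)))))
Pow(Add(Function('Y')(n), t), 2) = Pow(Add(Add(6, Mul(Rational(-6, 5), 5, Add(20, Pow(5, 2)))), 50), 2) = Pow(Add(Add(6, Mul(Rational(-6, 5), 5, Add(20, 25))), 50), 2) = Pow(Add(Add(6, Mul(Rational(-6, 5), 5, 45)), 50), 2) = Pow(Add(Add(6, -270), 50), 2) = Pow(Add(-264, 50), 2) = Pow(-214, 2) = 45796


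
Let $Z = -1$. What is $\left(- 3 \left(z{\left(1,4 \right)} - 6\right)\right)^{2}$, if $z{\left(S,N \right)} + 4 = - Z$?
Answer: $729$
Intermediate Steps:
$z{\left(S,N \right)} = -3$ ($z{\left(S,N \right)} = -4 - -1 = -4 + 1 = -3$)
$\left(- 3 \left(z{\left(1,4 \right)} - 6\right)\right)^{2} = \left(- 3 \left(-3 - 6\right)\right)^{2} = \left(\left(-3\right) \left(-9\right)\right)^{2} = 27^{2} = 729$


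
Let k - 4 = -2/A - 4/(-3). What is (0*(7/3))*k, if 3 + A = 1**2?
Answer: 0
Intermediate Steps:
A = -2 (A = -3 + 1**2 = -3 + 1 = -2)
k = 19/3 (k = 4 + (-2/(-2) - 4/(-3)) = 4 + (-2*(-1/2) - 4*(-1/3)) = 4 + (1 + 4/3) = 4 + 7/3 = 19/3 ≈ 6.3333)
(0*(7/3))*k = (0*(7/3))*(19/3) = 0*(19/3) = 0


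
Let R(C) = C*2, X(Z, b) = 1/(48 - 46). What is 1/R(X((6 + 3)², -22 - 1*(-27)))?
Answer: 1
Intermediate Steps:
X(Z, b) = ½ (X(Z, b) = 1/2 = ½)
R(C) = 2*C
1/R(X((6 + 3)², -22 - 1*(-27))) = 1/(2*(½)) = 1/1 = 1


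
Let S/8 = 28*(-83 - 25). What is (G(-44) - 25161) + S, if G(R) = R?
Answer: -49397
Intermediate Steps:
S = -24192 (S = 8*(28*(-83 - 25)) = 8*(28*(-108)) = 8*(-3024) = -24192)
(G(-44) - 25161) + S = (-44 - 25161) - 24192 = -25205 - 24192 = -49397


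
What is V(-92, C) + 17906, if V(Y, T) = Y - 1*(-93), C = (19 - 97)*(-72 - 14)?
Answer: 17907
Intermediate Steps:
C = 6708 (C = -78*(-86) = 6708)
V(Y, T) = 93 + Y (V(Y, T) = Y + 93 = 93 + Y)
V(-92, C) + 17906 = (93 - 92) + 17906 = 1 + 17906 = 17907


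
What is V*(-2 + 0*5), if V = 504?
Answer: -1008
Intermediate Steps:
V*(-2 + 0*5) = 504*(-2 + 0*5) = 504*(-2 + 0) = 504*(-2) = -1008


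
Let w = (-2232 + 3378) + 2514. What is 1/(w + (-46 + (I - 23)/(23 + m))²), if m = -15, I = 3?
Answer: 4/24049 ≈ 0.00016633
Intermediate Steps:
w = 3660 (w = 1146 + 2514 = 3660)
1/(w + (-46 + (I - 23)/(23 + m))²) = 1/(3660 + (-46 + (3 - 23)/(23 - 15))²) = 1/(3660 + (-46 - 20/8)²) = 1/(3660 + (-46 - 20*⅛)²) = 1/(3660 + (-46 - 5/2)²) = 1/(3660 + (-97/2)²) = 1/(3660 + 9409/4) = 1/(24049/4) = 4/24049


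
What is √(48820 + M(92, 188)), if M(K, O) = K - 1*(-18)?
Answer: √48930 ≈ 221.20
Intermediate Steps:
M(K, O) = 18 + K (M(K, O) = K + 18 = 18 + K)
√(48820 + M(92, 188)) = √(48820 + (18 + 92)) = √(48820 + 110) = √48930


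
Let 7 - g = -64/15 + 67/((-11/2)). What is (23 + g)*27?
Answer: 68976/55 ≈ 1254.1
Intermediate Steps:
g = 3869/165 (g = 7 - (-64/15 + 67/((-11/2))) = 7 - (-64*1/15 + 67/((-11*1/2))) = 7 - (-64/15 + 67/(-11/2)) = 7 - (-64/15 + 67*(-2/11)) = 7 - (-64/15 - 134/11) = 7 - 1*(-2714/165) = 7 + 2714/165 = 3869/165 ≈ 23.448)
(23 + g)*27 = (23 + 3869/165)*27 = (7664/165)*27 = 68976/55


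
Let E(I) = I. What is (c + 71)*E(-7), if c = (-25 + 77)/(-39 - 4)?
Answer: -21007/43 ≈ -488.53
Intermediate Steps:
c = -52/43 (c = 52/(-43) = 52*(-1/43) = -52/43 ≈ -1.2093)
(c + 71)*E(-7) = (-52/43 + 71)*(-7) = (3001/43)*(-7) = -21007/43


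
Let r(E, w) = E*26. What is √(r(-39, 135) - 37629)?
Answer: I*√38643 ≈ 196.58*I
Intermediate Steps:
r(E, w) = 26*E
√(r(-39, 135) - 37629) = √(26*(-39) - 37629) = √(-1014 - 37629) = √(-38643) = I*√38643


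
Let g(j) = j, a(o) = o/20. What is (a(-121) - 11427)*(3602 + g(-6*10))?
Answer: -404958631/10 ≈ -4.0496e+7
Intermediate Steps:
a(o) = o/20 (a(o) = o*(1/20) = o/20)
(a(-121) - 11427)*(3602 + g(-6*10)) = ((1/20)*(-121) - 11427)*(3602 - 6*10) = (-121/20 - 11427)*(3602 - 60) = -228661/20*3542 = -404958631/10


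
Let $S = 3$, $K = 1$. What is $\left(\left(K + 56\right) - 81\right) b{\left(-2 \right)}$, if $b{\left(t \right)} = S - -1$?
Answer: $-96$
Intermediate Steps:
$b{\left(t \right)} = 4$ ($b{\left(t \right)} = 3 - -1 = 3 + 1 = 4$)
$\left(\left(K + 56\right) - 81\right) b{\left(-2 \right)} = \left(\left(1 + 56\right) - 81\right) 4 = \left(57 - 81\right) 4 = \left(-24\right) 4 = -96$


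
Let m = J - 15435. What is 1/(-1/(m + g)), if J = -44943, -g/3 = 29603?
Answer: 149187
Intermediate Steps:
g = -88809 (g = -3*29603 = -88809)
m = -60378 (m = -44943 - 15435 = -60378)
1/(-1/(m + g)) = 1/(-1/(-60378 - 88809)) = 1/(-1/(-149187)) = 1/(-1*(-1/149187)) = 1/(1/149187) = 149187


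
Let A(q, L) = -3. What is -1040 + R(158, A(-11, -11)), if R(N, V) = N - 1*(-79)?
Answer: -803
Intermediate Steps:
R(N, V) = 79 + N (R(N, V) = N + 79 = 79 + N)
-1040 + R(158, A(-11, -11)) = -1040 + (79 + 158) = -1040 + 237 = -803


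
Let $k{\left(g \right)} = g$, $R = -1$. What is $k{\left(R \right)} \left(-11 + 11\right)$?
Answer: $0$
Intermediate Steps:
$k{\left(R \right)} \left(-11 + 11\right) = - (-11 + 11) = \left(-1\right) 0 = 0$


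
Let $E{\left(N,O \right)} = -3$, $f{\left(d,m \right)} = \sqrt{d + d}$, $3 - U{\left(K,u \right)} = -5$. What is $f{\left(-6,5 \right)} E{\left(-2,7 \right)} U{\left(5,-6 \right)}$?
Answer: $- 48 i \sqrt{3} \approx - 83.138 i$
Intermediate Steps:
$U{\left(K,u \right)} = 8$ ($U{\left(K,u \right)} = 3 - -5 = 3 + 5 = 8$)
$f{\left(d,m \right)} = \sqrt{2} \sqrt{d}$ ($f{\left(d,m \right)} = \sqrt{2 d} = \sqrt{2} \sqrt{d}$)
$f{\left(-6,5 \right)} E{\left(-2,7 \right)} U{\left(5,-6 \right)} = \sqrt{2} \sqrt{-6} \left(-3\right) 8 = \sqrt{2} i \sqrt{6} \left(-3\right) 8 = 2 i \sqrt{3} \left(-3\right) 8 = - 6 i \sqrt{3} \cdot 8 = - 48 i \sqrt{3}$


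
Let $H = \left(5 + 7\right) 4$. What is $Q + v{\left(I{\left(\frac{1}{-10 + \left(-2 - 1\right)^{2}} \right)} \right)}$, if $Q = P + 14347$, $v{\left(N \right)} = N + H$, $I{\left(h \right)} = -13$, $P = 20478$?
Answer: $34860$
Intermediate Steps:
$H = 48$ ($H = 12 \cdot 4 = 48$)
$v{\left(N \right)} = 48 + N$ ($v{\left(N \right)} = N + 48 = 48 + N$)
$Q = 34825$ ($Q = 20478 + 14347 = 34825$)
$Q + v{\left(I{\left(\frac{1}{-10 + \left(-2 - 1\right)^{2}} \right)} \right)} = 34825 + \left(48 - 13\right) = 34825 + 35 = 34860$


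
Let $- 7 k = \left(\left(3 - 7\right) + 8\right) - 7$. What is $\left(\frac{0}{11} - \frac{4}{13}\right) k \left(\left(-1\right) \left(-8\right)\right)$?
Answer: $- \frac{96}{91} \approx -1.0549$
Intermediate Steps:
$k = \frac{3}{7}$ ($k = - \frac{\left(\left(3 - 7\right) + 8\right) - 7}{7} = - \frac{\left(-4 + 8\right) - 7}{7} = - \frac{4 - 7}{7} = \left(- \frac{1}{7}\right) \left(-3\right) = \frac{3}{7} \approx 0.42857$)
$\left(\frac{0}{11} - \frac{4}{13}\right) k \left(\left(-1\right) \left(-8\right)\right) = \left(\frac{0}{11} - \frac{4}{13}\right) \frac{3}{7} \left(\left(-1\right) \left(-8\right)\right) = \left(0 \cdot \frac{1}{11} - \frac{4}{13}\right) \frac{3}{7} \cdot 8 = \left(0 - \frac{4}{13}\right) \frac{3}{7} \cdot 8 = \left(- \frac{4}{13}\right) \frac{3}{7} \cdot 8 = \left(- \frac{12}{91}\right) 8 = - \frac{96}{91}$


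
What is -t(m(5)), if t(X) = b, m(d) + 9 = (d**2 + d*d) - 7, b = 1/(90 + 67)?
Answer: -1/157 ≈ -0.0063694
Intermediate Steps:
b = 1/157 ≈ 0.0063694
m(d) = -16 + 2*d**2 (m(d) = -9 + ((d**2 + d*d) - 7) = -9 + ((d**2 + d**2) - 7) = -9 + (2*d**2 - 7) = -9 + (-7 + 2*d**2) = -16 + 2*d**2)
t(X) = 1/157
-t(m(5)) = -1*1/157 = -1/157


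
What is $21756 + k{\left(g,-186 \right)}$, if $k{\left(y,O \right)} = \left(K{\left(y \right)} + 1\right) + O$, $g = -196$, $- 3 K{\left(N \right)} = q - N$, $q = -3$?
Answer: $\frac{64520}{3} \approx 21507.0$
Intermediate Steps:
$K{\left(N \right)} = 1 + \frac{N}{3}$ ($K{\left(N \right)} = - \frac{-3 - N}{3} = 1 + \frac{N}{3}$)
$k{\left(y,O \right)} = 2 + O + \frac{y}{3}$ ($k{\left(y,O \right)} = \left(\left(1 + \frac{y}{3}\right) + 1\right) + O = \left(2 + \frac{y}{3}\right) + O = 2 + O + \frac{y}{3}$)
$21756 + k{\left(g,-186 \right)} = 21756 + \left(2 - 186 + \frac{1}{3} \left(-196\right)\right) = 21756 - \frac{748}{3} = \frac{64520}{3}$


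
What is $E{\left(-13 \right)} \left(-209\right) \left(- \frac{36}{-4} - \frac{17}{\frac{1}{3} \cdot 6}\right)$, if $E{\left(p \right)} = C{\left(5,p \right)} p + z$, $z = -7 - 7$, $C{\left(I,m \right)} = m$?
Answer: $- \frac{32395}{2} \approx -16198.0$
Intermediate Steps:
$z = -14$
$E{\left(p \right)} = -14 + p^{2}$ ($E{\left(p \right)} = p p - 14 = p^{2} - 14 = -14 + p^{2}$)
$E{\left(-13 \right)} \left(-209\right) \left(- \frac{36}{-4} - \frac{17}{\frac{1}{3} \cdot 6}\right) = \left(-14 + \left(-13\right)^{2}\right) \left(-209\right) \left(- \frac{36}{-4} - \frac{17}{\frac{1}{3} \cdot 6}\right) = \left(-14 + 169\right) \left(-209\right) \left(\left(-36\right) \left(- \frac{1}{4}\right) - \frac{17}{\frac{1}{3} \cdot 6}\right) = 155 \left(-209\right) \left(9 - \frac{17}{2}\right) = - 32395 \left(9 - \frac{17}{2}\right) = \left(-32395\right) \frac{1}{2} = - \frac{32395}{2}$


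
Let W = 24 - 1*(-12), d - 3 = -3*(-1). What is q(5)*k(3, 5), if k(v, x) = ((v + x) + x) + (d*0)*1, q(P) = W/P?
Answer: 468/5 ≈ 93.600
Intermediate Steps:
d = 6 (d = 3 - 3*(-1) = 3 + 3 = 6)
W = 36 (W = 24 + 12 = 36)
q(P) = 36/P
k(v, x) = v + 2*x (k(v, x) = ((v + x) + x) + (6*0)*1 = (v + 2*x) + 0*1 = (v + 2*x) + 0 = v + 2*x)
q(5)*k(3, 5) = (36/5)*(3 + 2*5) = (36*(⅕))*(3 + 10) = (36/5)*13 = 468/5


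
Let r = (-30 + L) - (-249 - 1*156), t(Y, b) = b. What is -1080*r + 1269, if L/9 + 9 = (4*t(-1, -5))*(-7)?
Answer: -1677051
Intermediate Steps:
L = 1179 (L = -81 + 9*((4*(-5))*(-7)) = -81 + 9*(-20*(-7)) = -81 + 9*140 = -81 + 1260 = 1179)
r = 1554 (r = (-30 + 1179) - (-249 - 1*156) = 1149 - (-249 - 156) = 1149 - 1*(-405) = 1149 + 405 = 1554)
-1080*r + 1269 = -1080*1554 + 1269 = -1678320 + 1269 = -1677051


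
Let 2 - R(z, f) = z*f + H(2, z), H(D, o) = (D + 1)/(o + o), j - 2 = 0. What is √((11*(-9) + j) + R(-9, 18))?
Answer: √2418/6 ≈ 8.1955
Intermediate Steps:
j = 2 (j = 2 + 0 = 2)
H(D, o) = (1 + D)/(2*o) (H(D, o) = (1 + D)/((2*o)) = (1 + D)*(1/(2*o)) = (1 + D)/(2*o))
R(z, f) = 2 - 3/(2*z) - f*z (R(z, f) = 2 - (z*f + (1 + 2)/(2*z)) = 2 - (f*z + (½)*3/z) = 2 - (f*z + 3/(2*z)) = 2 - (3/(2*z) + f*z) = 2 + (-3/(2*z) - f*z) = 2 - 3/(2*z) - f*z)
√((11*(-9) + j) + R(-9, 18)) = √((11*(-9) + 2) + (2 - 3/2/(-9) - 1*18*(-9))) = √((-99 + 2) + (2 - 3/2*(-⅑) + 162)) = √(-97 + (2 + ⅙ + 162)) = √(-97 + 985/6) = √(403/6) = √2418/6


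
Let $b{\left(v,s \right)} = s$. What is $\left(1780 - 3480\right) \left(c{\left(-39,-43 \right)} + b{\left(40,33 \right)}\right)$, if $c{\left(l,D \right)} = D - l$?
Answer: $-49300$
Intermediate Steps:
$\left(1780 - 3480\right) \left(c{\left(-39,-43 \right)} + b{\left(40,33 \right)}\right) = \left(1780 - 3480\right) \left(\left(-43 - -39\right) + 33\right) = - 1700 \left(\left(-43 + 39\right) + 33\right) = - 1700 \left(-4 + 33\right) = \left(-1700\right) 29 = -49300$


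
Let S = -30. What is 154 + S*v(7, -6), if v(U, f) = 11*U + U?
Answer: -2366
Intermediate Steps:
v(U, f) = 12*U
154 + S*v(7, -6) = 154 - 360*7 = 154 - 30*84 = 154 - 2520 = -2366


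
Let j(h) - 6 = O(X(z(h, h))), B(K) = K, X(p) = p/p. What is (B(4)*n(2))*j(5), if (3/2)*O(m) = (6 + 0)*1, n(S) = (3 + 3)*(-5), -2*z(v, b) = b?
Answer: -1200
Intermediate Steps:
z(v, b) = -b/2
X(p) = 1
n(S) = -30 (n(S) = 6*(-5) = -30)
O(m) = 4 (O(m) = 2*((6 + 0)*1)/3 = 2*(6*1)/3 = (⅔)*6 = 4)
j(h) = 10 (j(h) = 6 + 4 = 10)
(B(4)*n(2))*j(5) = (4*(-30))*10 = -120*10 = -1200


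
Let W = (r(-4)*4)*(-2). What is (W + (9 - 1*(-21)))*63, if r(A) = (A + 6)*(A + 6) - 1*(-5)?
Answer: -2646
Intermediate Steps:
r(A) = 5 + (6 + A)² (r(A) = (6 + A)*(6 + A) + 5 = (6 + A)² + 5 = 5 + (6 + A)²)
W = -72 (W = ((5 + (6 - 4)²)*4)*(-2) = ((5 + 2²)*4)*(-2) = ((5 + 4)*4)*(-2) = (9*4)*(-2) = 36*(-2) = -72)
(W + (9 - 1*(-21)))*63 = (-72 + (9 - 1*(-21)))*63 = (-72 + (9 + 21))*63 = (-72 + 30)*63 = -42*63 = -2646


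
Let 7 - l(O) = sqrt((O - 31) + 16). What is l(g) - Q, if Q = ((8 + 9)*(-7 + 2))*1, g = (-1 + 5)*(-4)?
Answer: 92 - I*sqrt(31) ≈ 92.0 - 5.5678*I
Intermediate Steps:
g = -16 (g = 4*(-4) = -16)
l(O) = 7 - sqrt(-15 + O) (l(O) = 7 - sqrt((O - 31) + 16) = 7 - sqrt((-31 + O) + 16) = 7 - sqrt(-15 + O))
Q = -85 (Q = (17*(-5))*1 = -85*1 = -85)
l(g) - Q = (7 - sqrt(-15 - 16)) - 1*(-85) = (7 - sqrt(-31)) + 85 = (7 - I*sqrt(31)) + 85 = 92 - I*sqrt(31)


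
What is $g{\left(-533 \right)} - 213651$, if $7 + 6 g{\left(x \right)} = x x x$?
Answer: $-25450225$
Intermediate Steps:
$g{\left(x \right)} = - \frac{7}{6} + \frac{x^{3}}{6}$ ($g{\left(x \right)} = - \frac{7}{6} + \frac{x x x}{6} = - \frac{7}{6} + \frac{x^{2} x}{6} = - \frac{7}{6} + \frac{x^{3}}{6}$)
$g{\left(-533 \right)} - 213651 = \left(- \frac{7}{6} + \frac{\left(-533\right)^{3}}{6}\right) - 213651 = \left(- \frac{7}{6} + \frac{1}{6} \left(-151419437\right)\right) - 213651 = \left(- \frac{7}{6} - \frac{151419437}{6}\right) - 213651 = -25236574 - 213651 = -25450225$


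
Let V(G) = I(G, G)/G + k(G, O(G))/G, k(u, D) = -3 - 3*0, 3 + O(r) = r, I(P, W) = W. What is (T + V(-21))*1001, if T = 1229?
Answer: 1231373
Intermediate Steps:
O(r) = -3 + r
k(u, D) = -3 (k(u, D) = -3 + 0 = -3)
V(G) = 1 - 3/G (V(G) = G/G - 3/G = 1 - 3/G)
(T + V(-21))*1001 = (1229 + (-3 - 21)/(-21))*1001 = (1229 - 1/21*(-24))*1001 = (1229 + 8/7)*1001 = (8611/7)*1001 = 1231373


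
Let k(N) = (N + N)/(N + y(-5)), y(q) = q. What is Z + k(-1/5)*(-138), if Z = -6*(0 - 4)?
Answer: 174/13 ≈ 13.385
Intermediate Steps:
k(N) = 2*N/(-5 + N) (k(N) = (N + N)/(N - 5) = (2*N)/(-5 + N) = 2*N/(-5 + N))
Z = 24 (Z = -6*(-4) = 24)
Z + k(-1/5)*(-138) = 24 + (2*(-1/5)/(-5 - 1/5))*(-138) = 24 + (2*(-1/5)/(-26/5))*(-138) = 24 + (2*(-1/5)*(-5/26))*(-138) = 24 + (1/13)*(-138) = 24 - 138/13 = 174/13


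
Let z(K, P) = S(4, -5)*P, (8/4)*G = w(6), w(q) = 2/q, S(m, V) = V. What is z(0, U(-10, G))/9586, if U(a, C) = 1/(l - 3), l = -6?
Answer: 5/86274 ≈ 5.7955e-5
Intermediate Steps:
G = ⅙ (G = (2/6)/2 = (2*(⅙))/2 = (½)*(⅓) = ⅙ ≈ 0.16667)
U(a, C) = -⅑ (U(a, C) = 1/(-6 - 3) = 1/(-9) = -⅑)
z(K, P) = -5*P
z(0, U(-10, G))/9586 = -5*(-⅑)/9586 = (5/9)*(1/9586) = 5/86274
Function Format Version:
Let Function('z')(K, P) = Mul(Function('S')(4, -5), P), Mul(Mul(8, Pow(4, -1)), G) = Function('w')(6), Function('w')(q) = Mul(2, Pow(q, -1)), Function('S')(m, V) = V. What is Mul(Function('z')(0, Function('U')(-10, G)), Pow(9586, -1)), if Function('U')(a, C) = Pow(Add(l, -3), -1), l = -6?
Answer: Rational(5, 86274) ≈ 5.7955e-5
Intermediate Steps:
G = Rational(1, 6) (G = Mul(Rational(1, 2), Mul(2, Pow(6, -1))) = Mul(Rational(1, 2), Mul(2, Rational(1, 6))) = Mul(Rational(1, 2), Rational(1, 3)) = Rational(1, 6) ≈ 0.16667)
Function('U')(a, C) = Rational(-1, 9) (Function('U')(a, C) = Pow(Add(-6, -3), -1) = Pow(-9, -1) = Rational(-1, 9))
Function('z')(K, P) = Mul(-5, P)
Mul(Function('z')(0, Function('U')(-10, G)), Pow(9586, -1)) = Mul(Mul(-5, Rational(-1, 9)), Pow(9586, -1)) = Mul(Rational(5, 9), Rational(1, 9586)) = Rational(5, 86274)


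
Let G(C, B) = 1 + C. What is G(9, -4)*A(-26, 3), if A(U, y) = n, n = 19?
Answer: 190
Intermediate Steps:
A(U, y) = 19
G(9, -4)*A(-26, 3) = (1 + 9)*19 = 10*19 = 190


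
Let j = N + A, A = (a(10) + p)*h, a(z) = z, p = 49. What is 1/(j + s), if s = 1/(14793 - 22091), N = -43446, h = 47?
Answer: -7298/296831555 ≈ -2.4586e-5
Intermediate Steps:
A = 2773 (A = (10 + 49)*47 = 59*47 = 2773)
s = -1/7298 (s = 1/(-7298) = -1/7298 ≈ -0.00013702)
j = -40673 (j = -43446 + 2773 = -40673)
1/(j + s) = 1/(-40673 - 1/7298) = 1/(-296831555/7298) = -7298/296831555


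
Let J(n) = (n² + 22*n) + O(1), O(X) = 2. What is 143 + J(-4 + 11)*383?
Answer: 78658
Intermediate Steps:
J(n) = 2 + n² + 22*n (J(n) = (n² + 22*n) + 2 = 2 + n² + 22*n)
143 + J(-4 + 11)*383 = 143 + (2 + (-4 + 11)² + 22*(-4 + 11))*383 = 143 + (2 + 7² + 22*7)*383 = 143 + (2 + 49 + 154)*383 = 143 + 205*383 = 143 + 78515 = 78658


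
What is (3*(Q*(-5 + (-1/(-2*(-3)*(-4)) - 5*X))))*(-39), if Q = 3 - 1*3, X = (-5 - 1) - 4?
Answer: 0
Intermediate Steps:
X = -10 (X = -6 - 4 = -10)
Q = 0 (Q = 3 - 3 = 0)
(3*(Q*(-5 + (-1/(-2*(-3)*(-4)) - 5*X))))*(-39) = (3*(0*(-5 + (-1/(-2*(-3)*(-4)) - 5*(-10)))))*(-39) = (3*(0*(-5 + (-1/(6*(-4)) + 50))))*(-39) = (3*(0*(-5 + (-1/(-24) + 50))))*(-39) = (3*(0*(-5 + (-1*(-1/24) + 50))))*(-39) = (3*(0*(-5 + (1/24 + 50))))*(-39) = (3*(0*(-5 + 1201/24)))*(-39) = (3*(0*(1081/24)))*(-39) = (3*0)*(-39) = 0*(-39) = 0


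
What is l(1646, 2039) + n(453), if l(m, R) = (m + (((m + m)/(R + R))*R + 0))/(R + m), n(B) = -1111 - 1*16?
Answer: -4149703/3685 ≈ -1126.1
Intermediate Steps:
n(B) = -1127 (n(B) = -1111 - 16 = -1127)
l(m, R) = 2*m/(R + m) (l(m, R) = (m + (((2*m)/((2*R)))*R + 0))/(R + m) = (m + (((2*m)*(1/(2*R)))*R + 0))/(R + m) = (m + ((m/R)*R + 0))/(R + m) = (m + (m + 0))/(R + m) = (m + m)/(R + m) = (2*m)/(R + m) = 2*m/(R + m))
l(1646, 2039) + n(453) = 2*1646/(2039 + 1646) - 1127 = 2*1646/3685 - 1127 = 2*1646*(1/3685) - 1127 = 3292/3685 - 1127 = -4149703/3685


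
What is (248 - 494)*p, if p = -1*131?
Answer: 32226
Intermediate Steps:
p = -131
(248 - 494)*p = (248 - 494)*(-131) = -246*(-131) = 32226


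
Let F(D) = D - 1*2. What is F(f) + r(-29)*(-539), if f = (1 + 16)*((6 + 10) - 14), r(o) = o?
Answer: 15663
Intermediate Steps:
f = 34 (f = 17*(16 - 14) = 17*2 = 34)
F(D) = -2 + D (F(D) = D - 2 = -2 + D)
F(f) + r(-29)*(-539) = (-2 + 34) - 29*(-539) = 32 + 15631 = 15663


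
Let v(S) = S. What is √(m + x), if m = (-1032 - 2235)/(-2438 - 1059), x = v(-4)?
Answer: I*√37491337/3497 ≈ 1.7509*I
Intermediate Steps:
x = -4
m = 3267/3497 (m = -3267/(-3497) = -3267*(-1/3497) = 3267/3497 ≈ 0.93423)
√(m + x) = √(3267/3497 - 4) = √(-10721/3497) = I*√37491337/3497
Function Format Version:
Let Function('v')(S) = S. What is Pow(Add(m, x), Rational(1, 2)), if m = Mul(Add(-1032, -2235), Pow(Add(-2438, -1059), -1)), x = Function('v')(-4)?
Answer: Mul(Rational(1, 3497), I, Pow(37491337, Rational(1, 2))) ≈ Mul(1.7509, I)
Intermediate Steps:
x = -4
m = Rational(3267, 3497) (m = Mul(-3267, Pow(-3497, -1)) = Mul(-3267, Rational(-1, 3497)) = Rational(3267, 3497) ≈ 0.93423)
Pow(Add(m, x), Rational(1, 2)) = Pow(Add(Rational(3267, 3497), -4), Rational(1, 2)) = Pow(Rational(-10721, 3497), Rational(1, 2)) = Mul(Rational(1, 3497), I, Pow(37491337, Rational(1, 2)))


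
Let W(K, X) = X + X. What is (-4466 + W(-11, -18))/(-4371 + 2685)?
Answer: 2251/843 ≈ 2.6702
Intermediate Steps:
W(K, X) = 2*X
(-4466 + W(-11, -18))/(-4371 + 2685) = (-4466 + 2*(-18))/(-4371 + 2685) = (-4466 - 36)/(-1686) = -4502*(-1/1686) = 2251/843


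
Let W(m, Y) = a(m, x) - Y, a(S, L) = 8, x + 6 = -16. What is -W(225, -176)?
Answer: -184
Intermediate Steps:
x = -22 (x = -6 - 16 = -22)
W(m, Y) = 8 - Y
-W(225, -176) = -(8 - 1*(-176)) = -(8 + 176) = -1*184 = -184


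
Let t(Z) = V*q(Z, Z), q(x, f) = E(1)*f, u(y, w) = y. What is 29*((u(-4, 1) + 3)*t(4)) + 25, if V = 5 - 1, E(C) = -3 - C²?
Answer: 1881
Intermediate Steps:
q(x, f) = -4*f (q(x, f) = (-3 - 1*1²)*f = (-3 - 1*1)*f = (-3 - 1)*f = -4*f)
V = 4
t(Z) = -16*Z (t(Z) = 4*(-4*Z) = -16*Z)
29*((u(-4, 1) + 3)*t(4)) + 25 = 29*((-4 + 3)*(-16*4)) + 25 = 29*(-1*(-64)) + 25 = 29*64 + 25 = 1856 + 25 = 1881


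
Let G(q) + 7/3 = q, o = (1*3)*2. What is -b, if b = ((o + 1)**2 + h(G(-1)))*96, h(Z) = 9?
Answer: -5568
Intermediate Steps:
o = 6 (o = 3*2 = 6)
G(q) = -7/3 + q
b = 5568 (b = ((6 + 1)**2 + 9)*96 = (7**2 + 9)*96 = (49 + 9)*96 = 58*96 = 5568)
-b = -1*5568 = -5568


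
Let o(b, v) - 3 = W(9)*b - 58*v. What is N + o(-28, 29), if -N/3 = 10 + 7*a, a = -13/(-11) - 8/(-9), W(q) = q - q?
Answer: -57832/33 ≈ -1752.5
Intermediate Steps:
W(q) = 0
a = 205/99 (a = -13*(-1/11) - 8*(-⅑) = 13/11 + 8/9 = 205/99 ≈ 2.0707)
o(b, v) = 3 - 58*v (o(b, v) = 3 + (0*b - 58*v) = 3 + (0 - 58*v) = 3 - 58*v)
N = -2425/33 (N = -3*(10 + 7*(205/99)) = -3*(10 + 1435/99) = -3*2425/99 = -2425/33 ≈ -73.485)
N + o(-28, 29) = -2425/33 + (3 - 58*29) = -2425/33 + (3 - 1682) = -2425/33 - 1679 = -57832/33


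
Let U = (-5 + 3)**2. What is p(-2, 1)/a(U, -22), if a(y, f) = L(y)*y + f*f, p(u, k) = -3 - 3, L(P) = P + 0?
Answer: -3/250 ≈ -0.012000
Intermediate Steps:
L(P) = P
p(u, k) = -6
U = 4 (U = (-2)**2 = 4)
a(y, f) = f**2 + y**2 (a(y, f) = y*y + f*f = y**2 + f**2 = f**2 + y**2)
p(-2, 1)/a(U, -22) = -6/((-22)**2 + 4**2) = -6/(484 + 16) = -6/500 = -6*1/500 = -3/250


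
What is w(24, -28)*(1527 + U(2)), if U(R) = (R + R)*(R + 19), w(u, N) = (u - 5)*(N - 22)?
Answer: -1530450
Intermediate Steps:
w(u, N) = (-22 + N)*(-5 + u) (w(u, N) = (-5 + u)*(-22 + N) = (-22 + N)*(-5 + u))
U(R) = 2*R*(19 + R) (U(R) = (2*R)*(19 + R) = 2*R*(19 + R))
w(24, -28)*(1527 + U(2)) = (110 - 22*24 - 5*(-28) - 28*24)*(1527 + 2*2*(19 + 2)) = (110 - 528 + 140 - 672)*(1527 + 2*2*21) = -950*(1527 + 84) = -950*1611 = -1530450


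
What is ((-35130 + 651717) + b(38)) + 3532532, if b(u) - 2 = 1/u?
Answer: 157666599/38 ≈ 4.1491e+6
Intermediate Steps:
b(u) = 2 + 1/u
((-35130 + 651717) + b(38)) + 3532532 = ((-35130 + 651717) + (2 + 1/38)) + 3532532 = (616587 + (2 + 1/38)) + 3532532 = (616587 + 77/38) + 3532532 = 23430383/38 + 3532532 = 157666599/38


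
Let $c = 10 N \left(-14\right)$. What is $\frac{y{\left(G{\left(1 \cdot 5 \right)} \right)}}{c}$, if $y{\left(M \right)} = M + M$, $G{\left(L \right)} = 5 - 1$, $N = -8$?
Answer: $\frac{1}{140} \approx 0.0071429$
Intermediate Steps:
$G{\left(L \right)} = 4$ ($G{\left(L \right)} = 5 - 1 = 4$)
$c = 1120$ ($c = 10 \left(-8\right) \left(-14\right) = \left(-80\right) \left(-14\right) = 1120$)
$y{\left(M \right)} = 2 M$
$\frac{y{\left(G{\left(1 \cdot 5 \right)} \right)}}{c} = \frac{2 \cdot 4}{1120} = 8 \cdot \frac{1}{1120} = \frac{1}{140}$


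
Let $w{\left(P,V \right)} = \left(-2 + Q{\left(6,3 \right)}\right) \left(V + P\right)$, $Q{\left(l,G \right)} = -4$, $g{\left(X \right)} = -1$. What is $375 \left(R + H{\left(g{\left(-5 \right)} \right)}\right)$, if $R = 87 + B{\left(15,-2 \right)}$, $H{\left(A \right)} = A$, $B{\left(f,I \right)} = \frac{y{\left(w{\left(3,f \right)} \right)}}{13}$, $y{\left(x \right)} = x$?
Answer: $\frac{378750}{13} \approx 29135.0$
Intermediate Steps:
$w{\left(P,V \right)} = - 6 P - 6 V$ ($w{\left(P,V \right)} = \left(-2 - 4\right) \left(V + P\right) = - 6 \left(P + V\right) = - 6 P - 6 V$)
$B{\left(f,I \right)} = - \frac{18}{13} - \frac{6 f}{13}$ ($B{\left(f,I \right)} = \frac{\left(-6\right) 3 - 6 f}{13} = \left(-18 - 6 f\right) \frac{1}{13} = - \frac{18}{13} - \frac{6 f}{13}$)
$R = \frac{1023}{13}$ ($R = 87 - \frac{108}{13} = \frac{1023}{13} \approx 78.692$)
$375 \left(R + H{\left(g{\left(-5 \right)} \right)}\right) = 375 \left(\frac{1023}{13} - 1\right) = 375 \cdot \frac{1010}{13} = \frac{378750}{13}$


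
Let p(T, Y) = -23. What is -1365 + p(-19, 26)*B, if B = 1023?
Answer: -24894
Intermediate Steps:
-1365 + p(-19, 26)*B = -1365 - 23*1023 = -1365 - 23529 = -24894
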